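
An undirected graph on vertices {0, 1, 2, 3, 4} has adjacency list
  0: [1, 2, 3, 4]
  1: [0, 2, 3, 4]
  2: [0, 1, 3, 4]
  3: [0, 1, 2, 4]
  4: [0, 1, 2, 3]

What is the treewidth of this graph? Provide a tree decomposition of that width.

A single bag containing all 5 vertices is trivially a valid decomposition of width 4. Conversely, {0, 1, 2, 3, 4} is a clique of size 5, and the vertices of any clique must share a bag in every tree decomposition; so some bag has ≥ 5 vertices and tw(G) ≥ 4. Hence tw(G) = 4 exactly.

Treewidth 4.
One such decomposition:
Bags: B1 = {0, 1, 2, 3, 4}
Tree: (single bag)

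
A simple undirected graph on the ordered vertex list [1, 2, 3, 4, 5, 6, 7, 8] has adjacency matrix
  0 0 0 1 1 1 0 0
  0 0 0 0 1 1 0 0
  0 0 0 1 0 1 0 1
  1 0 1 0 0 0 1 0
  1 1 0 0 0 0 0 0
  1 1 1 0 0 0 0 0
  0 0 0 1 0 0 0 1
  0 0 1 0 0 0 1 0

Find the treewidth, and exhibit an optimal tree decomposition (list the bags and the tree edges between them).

Treewidth 2.
Bags: B1 = {1, 2, 5}  B2 = {1, 2, 6}  B3 = {1, 4, 6}  B4 = {3, 4, 6}  B5 = {3, 4, 7}  B6 = {3, 7, 8}
Tree: B1–B2, B2–B3, B3–B4, B4–B5, B5–B6

Every bag has size at most 3, so the width is 3 − 1 = 2 and tw(G) ≤ 2. For the lower bound, G contains the cycle 5–2–6–1–5, so G is not a forest; only forests have treewidth ≤ 1, hence tw(G) ≥ 2. The upper and lower bounds meet at 2, so that is the treewidth.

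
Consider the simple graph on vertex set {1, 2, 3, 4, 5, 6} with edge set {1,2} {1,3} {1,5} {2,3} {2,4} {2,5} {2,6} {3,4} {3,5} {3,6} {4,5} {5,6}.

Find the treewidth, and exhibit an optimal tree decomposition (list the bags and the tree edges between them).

The largest bag has 4 vertices, giving width 3; this decomposition certifies tw(G) ≤ 3. Conversely, {1, 2, 3, 5} is a clique of size 4, and the vertices of any clique must share a bag in every tree decomposition; so some bag has ≥ 4 vertices and tw(G) ≥ 3. Combining the bounds, tw(G) = 3.

Treewidth 3.
One such decomposition:
Bags: B1 = {1, 2, 3, 5}  B2 = {2, 3, 5, 6}  B3 = {2, 3, 4, 5}
Tree: B1–B2, B1–B3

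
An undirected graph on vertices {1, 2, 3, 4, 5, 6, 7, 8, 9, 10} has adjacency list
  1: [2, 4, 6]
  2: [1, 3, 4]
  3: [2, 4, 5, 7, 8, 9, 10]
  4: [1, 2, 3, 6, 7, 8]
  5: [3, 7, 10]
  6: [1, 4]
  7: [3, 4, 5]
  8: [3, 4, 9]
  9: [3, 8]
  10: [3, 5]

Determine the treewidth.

2

A width-2 tree decomposition is:
Bags: B1 = {2, 3, 4}  B2 = {3, 4, 7}  B3 = {1, 2, 4}  B4 = {1, 4, 6}  B5 = {3, 5, 7}  B6 = {3, 5, 10}  B7 = {3, 4, 8}  B8 = {3, 8, 9}
Tree: B1–B2, B1–B3, B3–B4, B2–B5, B5–B6, B2–B7, B7–B8
Each bag holds 3 vertices, so the decomposition has width 2, which upper-bounds the treewidth. On the other hand G contains the 3-clique {1, 2, 4}. A clique must lie in a single bag of any decomposition, so no decomposition can have width below 2. Combining the bounds, tw(G) = 2.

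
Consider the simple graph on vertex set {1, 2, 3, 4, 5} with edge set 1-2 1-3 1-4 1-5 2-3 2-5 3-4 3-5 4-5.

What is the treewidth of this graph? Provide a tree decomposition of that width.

The largest bag has 4 vertices, giving width 3; this decomposition certifies tw(G) ≤ 3. Conversely, {1, 2, 3, 5} is a clique of size 4, and the vertices of any clique must share a bag in every tree decomposition; so some bag has ≥ 4 vertices and tw(G) ≥ 3. Combining the bounds, tw(G) = 3.

Treewidth 3.
One optimal decomposition is:
Bags: B1 = {1, 2, 3, 5}  B2 = {1, 3, 4, 5}
Tree: B1–B2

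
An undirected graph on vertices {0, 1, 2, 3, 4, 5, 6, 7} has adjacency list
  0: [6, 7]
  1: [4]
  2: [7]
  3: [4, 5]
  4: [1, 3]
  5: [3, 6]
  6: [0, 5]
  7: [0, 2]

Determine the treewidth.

1

A width-1 tree decomposition is:
Bags: B1 = {1, 4}  B2 = {3, 4}  B3 = {3, 5}  B4 = {5, 6}  B5 = {0, 6}  B6 = {0, 7}  B7 = {2, 7}
Tree: B1–B2, B2–B3, B3–B4, B4–B5, B5–B6, B6–B7
The largest bag has 2 vertices, giving width 1; this decomposition certifies tw(G) ≤ 1. Since G has at least one edge (e.g. 1–4), it is not an edgeless graph, so tw(G) ≥ 1. The upper and lower bounds meet at 1, so that is the treewidth.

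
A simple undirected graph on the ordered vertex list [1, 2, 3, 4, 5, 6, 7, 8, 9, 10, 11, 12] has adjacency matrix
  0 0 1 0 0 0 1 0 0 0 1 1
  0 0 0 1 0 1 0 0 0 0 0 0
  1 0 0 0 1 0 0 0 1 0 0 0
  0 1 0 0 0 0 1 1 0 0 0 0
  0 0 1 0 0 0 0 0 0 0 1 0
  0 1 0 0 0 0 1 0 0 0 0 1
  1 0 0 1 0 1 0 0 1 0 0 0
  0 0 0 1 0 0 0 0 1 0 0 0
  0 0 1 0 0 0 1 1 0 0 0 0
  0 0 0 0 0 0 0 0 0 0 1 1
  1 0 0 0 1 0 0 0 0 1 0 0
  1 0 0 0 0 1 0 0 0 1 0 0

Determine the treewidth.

A width-3 tree decomposition is:
Bags: B1 = {3, 5, 10, 11}  B2 = {1, 3, 10, 11}  B3 = {1, 3, 10, 12}  B4 = {1, 3, 9, 12}  B5 = {1, 7, 9, 12}  B6 = {6, 7, 9, 12}  B7 = {6, 7, 8, 9}  B8 = {4, 6, 7, 8}  B9 = {2, 4, 6, 8}
Tree: B1–B2, B2–B3, B3–B4, B4–B5, B5–B6, B6–B7, B7–B8, B8–B9
Every bag has size at most 4, so the width is 4 − 1 = 3 and tw(G) ≤ 3. For the lower bound: the 4 vertex sets {5,10,11}, {3}, {1}, {6,7,9,12} are disjoint, each induces a connected subgraph, and every pair is joined by at least one edge of G. Contracting each set to a single vertex therefore yields K_{4} as a minor, and since treewidth is minor-monotone, tw(G) ≥ tw(K_{4}) = 3. Combining the bounds, tw(G) = 3.

3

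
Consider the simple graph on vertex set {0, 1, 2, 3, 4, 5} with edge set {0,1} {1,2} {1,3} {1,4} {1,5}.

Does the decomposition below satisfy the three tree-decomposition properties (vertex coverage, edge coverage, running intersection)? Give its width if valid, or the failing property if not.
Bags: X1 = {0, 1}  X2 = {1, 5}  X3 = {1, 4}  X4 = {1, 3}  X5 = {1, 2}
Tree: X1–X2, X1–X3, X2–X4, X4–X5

Yes; width 1.

Every vertex of G appears in some bag (union = {0, 1, 2, 3, 4, 5}); every edge is covered by a bag; and for each vertex v the set of bags containing v is connected in the bag tree. The decomposition is therefore valid. The largest bag has 2 vertices, so the width is 1.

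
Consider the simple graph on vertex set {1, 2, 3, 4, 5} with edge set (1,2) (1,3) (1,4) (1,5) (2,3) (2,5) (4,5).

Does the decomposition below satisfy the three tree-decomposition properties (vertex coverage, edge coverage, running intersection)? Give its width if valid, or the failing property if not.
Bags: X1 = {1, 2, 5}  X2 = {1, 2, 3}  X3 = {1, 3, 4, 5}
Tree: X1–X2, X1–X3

No — bags containing vertex 3 are not connected in the tree.

A tree decomposition must satisfy three properties: every vertex lies in some bag; for every edge, both endpoints lie together in some bag; and for every vertex, the bags containing it form a connected subtree. Here bags containing vertex 3 are not connected in the tree, so the decomposition is invalid.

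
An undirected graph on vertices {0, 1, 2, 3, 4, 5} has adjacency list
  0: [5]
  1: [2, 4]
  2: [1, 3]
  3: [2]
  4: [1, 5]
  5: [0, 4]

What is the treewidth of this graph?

A width-1 tree decomposition is:
Bags: B1 = {2, 3}  B2 = {1, 2}  B3 = {1, 4}  B4 = {4, 5}  B5 = {0, 5}
Tree: B1–B2, B2–B3, B3–B4, B4–B5
Every bag has size at most 2, so the width is 2 − 1 = 1 and tw(G) ≤ 1. Any graph with an edge has treewidth ≥ 1, and G has the edge 3–2. Hence tw(G) = 1 exactly.

1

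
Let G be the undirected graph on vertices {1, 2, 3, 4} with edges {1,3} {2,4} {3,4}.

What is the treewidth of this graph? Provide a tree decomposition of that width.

The largest bag has 2 vertices, giving width 1; this decomposition certifies tw(G) ≤ 1. Any graph with an edge has treewidth ≥ 1, and G has the edge 1–3. Combining the bounds, tw(G) = 1.

Treewidth 1.
One such decomposition:
Bags: B1 = {1, 3}  B2 = {3, 4}  B3 = {2, 4}
Tree: B1–B2, B2–B3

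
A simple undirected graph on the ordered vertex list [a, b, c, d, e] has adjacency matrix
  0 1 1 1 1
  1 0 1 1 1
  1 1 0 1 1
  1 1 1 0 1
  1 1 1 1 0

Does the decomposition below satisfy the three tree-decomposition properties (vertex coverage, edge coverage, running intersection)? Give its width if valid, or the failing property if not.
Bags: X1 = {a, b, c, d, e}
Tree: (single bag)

Every vertex of G appears in some bag (union = {a, b, c, d, e}); every edge is covered by a bag; and for each vertex v the set of bags containing v is connected in the bag tree. The decomposition is therefore valid. The largest bag has 5 vertices, so the width is 4.

Yes; width 4.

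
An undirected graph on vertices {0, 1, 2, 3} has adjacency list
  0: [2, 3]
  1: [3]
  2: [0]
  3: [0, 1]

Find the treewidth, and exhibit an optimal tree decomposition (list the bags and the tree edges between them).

Treewidth 1.
Bags: B1 = {1, 3}  B2 = {0, 3}  B3 = {0, 2}
Tree: B1–B2, B2–B3

Every bag has size at most 2, so the width is 2 − 1 = 1 and tw(G) ≤ 1. Since G has at least one edge (e.g. 1–3), it is not an edgeless graph, so tw(G) ≥ 1. Combining the bounds, tw(G) = 1.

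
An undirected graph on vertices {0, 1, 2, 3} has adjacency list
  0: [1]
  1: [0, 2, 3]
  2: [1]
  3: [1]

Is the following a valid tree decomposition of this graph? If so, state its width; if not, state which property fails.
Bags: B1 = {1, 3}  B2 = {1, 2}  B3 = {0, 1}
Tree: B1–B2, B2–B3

Checking the three conditions: (i) the bags cover all of {0, 1, 2, 3}; (ii) for each edge, some bag contains both endpoints; (iii) the bags containing any fixed vertex form a subtree. All hold, so the decomposition is valid with width 2 − 1 = 1.

Yes; width 1.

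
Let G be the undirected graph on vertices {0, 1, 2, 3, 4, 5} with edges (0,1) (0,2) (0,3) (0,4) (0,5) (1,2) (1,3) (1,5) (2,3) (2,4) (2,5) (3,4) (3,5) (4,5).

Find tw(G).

A width-4 tree decomposition is:
Bags: B1 = {0, 1, 2, 3, 5}  B2 = {0, 2, 3, 4, 5}
Tree: B1–B2
Every bag has size at most 5, so the width is 5 − 1 = 4 and tw(G) ≤ 4. On the other hand G contains the 5-clique {0, 1, 2, 3, 5}. A clique must lie in a single bag of any decomposition, so no decomposition can have width below 4. Therefore the treewidth is 4.

4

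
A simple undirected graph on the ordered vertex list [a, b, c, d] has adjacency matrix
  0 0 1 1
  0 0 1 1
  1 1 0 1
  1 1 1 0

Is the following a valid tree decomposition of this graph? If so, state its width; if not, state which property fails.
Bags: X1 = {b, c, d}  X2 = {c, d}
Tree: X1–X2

No — vertex a appears in no bag.

A tree decomposition must satisfy three properties: every vertex lies in some bag; for every edge, both endpoints lie together in some bag; and for every vertex, the bags containing it form a connected subtree. Here vertex a appears in no bag, so the decomposition is invalid.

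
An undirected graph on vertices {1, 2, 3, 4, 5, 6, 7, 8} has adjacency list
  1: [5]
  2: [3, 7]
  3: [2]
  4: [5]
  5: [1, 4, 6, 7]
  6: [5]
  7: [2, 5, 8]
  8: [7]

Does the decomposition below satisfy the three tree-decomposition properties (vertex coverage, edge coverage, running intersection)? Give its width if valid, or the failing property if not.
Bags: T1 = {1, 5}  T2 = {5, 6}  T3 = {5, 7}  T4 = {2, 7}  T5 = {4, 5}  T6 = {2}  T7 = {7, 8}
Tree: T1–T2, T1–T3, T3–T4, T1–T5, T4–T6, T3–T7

A tree decomposition must satisfy three properties: every vertex lies in some bag; for every edge, both endpoints lie together in some bag; and for every vertex, the bags containing it form a connected subtree. Here vertex 3 appears in no bag, so the decomposition is invalid.

No — vertex 3 appears in no bag.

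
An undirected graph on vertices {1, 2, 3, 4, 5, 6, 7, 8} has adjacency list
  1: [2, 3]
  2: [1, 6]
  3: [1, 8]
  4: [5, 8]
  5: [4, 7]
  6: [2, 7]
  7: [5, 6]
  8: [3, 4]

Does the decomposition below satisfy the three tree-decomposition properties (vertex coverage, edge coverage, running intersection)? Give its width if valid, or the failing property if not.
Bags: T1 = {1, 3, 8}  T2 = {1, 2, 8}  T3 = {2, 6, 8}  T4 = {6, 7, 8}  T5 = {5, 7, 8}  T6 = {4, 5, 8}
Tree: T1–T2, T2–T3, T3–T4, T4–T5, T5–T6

Checking the three conditions: (i) the bags cover all of {1, 2, 3, 4, 5, 6, 7, 8}; (ii) for each edge, some bag contains both endpoints; (iii) the bags containing any fixed vertex form a subtree. All hold, so the decomposition is valid with width 3 − 1 = 2.

Yes; width 2.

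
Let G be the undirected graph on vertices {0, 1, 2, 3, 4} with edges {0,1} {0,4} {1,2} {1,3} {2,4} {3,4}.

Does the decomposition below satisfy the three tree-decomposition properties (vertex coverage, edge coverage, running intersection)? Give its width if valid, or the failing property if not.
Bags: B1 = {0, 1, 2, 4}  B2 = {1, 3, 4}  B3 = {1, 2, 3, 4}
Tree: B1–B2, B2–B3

A tree decomposition must satisfy three properties: every vertex lies in some bag; for every edge, both endpoints lie together in some bag; and for every vertex, the bags containing it form a connected subtree. Here bags containing vertex 2 are not connected in the tree, so the decomposition is invalid.

No — bags containing vertex 2 are not connected in the tree.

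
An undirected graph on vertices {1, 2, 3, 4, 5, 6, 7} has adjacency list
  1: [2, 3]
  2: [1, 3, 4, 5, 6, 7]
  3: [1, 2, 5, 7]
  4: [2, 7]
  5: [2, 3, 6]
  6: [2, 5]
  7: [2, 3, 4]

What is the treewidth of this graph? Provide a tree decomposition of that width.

Treewidth 2.
Bags: B1 = {2, 3, 7}  B2 = {2, 4, 7}  B3 = {1, 2, 3}  B4 = {2, 3, 5}  B5 = {2, 5, 6}
Tree: B1–B2, B1–B3, B3–B4, B4–B5

Every bag has size at most 3, so the width is 3 − 1 = 2 and tw(G) ≤ 2. Conversely, {1, 2, 3} is a clique of size 3, and the vertices of any clique must share a bag in every tree decomposition; so some bag has ≥ 3 vertices and tw(G) ≥ 2. Therefore the treewidth is 2.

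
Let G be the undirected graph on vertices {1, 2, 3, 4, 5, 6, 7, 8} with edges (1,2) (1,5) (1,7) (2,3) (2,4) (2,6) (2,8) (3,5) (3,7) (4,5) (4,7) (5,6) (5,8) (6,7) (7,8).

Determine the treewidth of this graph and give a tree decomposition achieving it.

Each bag holds 4 vertices, so the decomposition has width 3, which upper-bounds the treewidth. For the lower bound: the 4 vertex sets {1,7}, {2,4}, {5}, {3} are disjoint, each induces a connected subgraph, and every pair is joined by at least one edge of G. Contracting each set to a single vertex therefore yields K_{4} as a minor, and since treewidth is minor-monotone, tw(G) ≥ tw(K_{4}) = 3. Hence tw(G) = 3 exactly.

Treewidth 3.
One such decomposition:
Bags: B1 = {1, 2, 5, 7}  B2 = {2, 4, 5, 7}  B3 = {2, 3, 5, 7}  B4 = {2, 5, 6, 7}  B5 = {2, 5, 7, 8}
Tree: B1–B2, B2–B3, B3–B4, B4–B5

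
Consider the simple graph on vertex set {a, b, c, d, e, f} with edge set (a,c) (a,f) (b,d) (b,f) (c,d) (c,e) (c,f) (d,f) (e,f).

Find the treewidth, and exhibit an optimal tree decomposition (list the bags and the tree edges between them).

Every bag has size at most 3, so the width is 3 − 1 = 2 and tw(G) ≤ 2. For the lower bound, the 3 vertices {c, d, f} are pairwise adjacent, and any tree decomposition puts a clique entirely inside one bag — forcing width ≥ 2. Hence tw(G) = 2 exactly.

Treewidth 2.
Bags: B1 = {c, d, f}  B2 = {a, c, f}  B3 = {b, d, f}  B4 = {c, e, f}
Tree: B1–B2, B1–B3, B1–B4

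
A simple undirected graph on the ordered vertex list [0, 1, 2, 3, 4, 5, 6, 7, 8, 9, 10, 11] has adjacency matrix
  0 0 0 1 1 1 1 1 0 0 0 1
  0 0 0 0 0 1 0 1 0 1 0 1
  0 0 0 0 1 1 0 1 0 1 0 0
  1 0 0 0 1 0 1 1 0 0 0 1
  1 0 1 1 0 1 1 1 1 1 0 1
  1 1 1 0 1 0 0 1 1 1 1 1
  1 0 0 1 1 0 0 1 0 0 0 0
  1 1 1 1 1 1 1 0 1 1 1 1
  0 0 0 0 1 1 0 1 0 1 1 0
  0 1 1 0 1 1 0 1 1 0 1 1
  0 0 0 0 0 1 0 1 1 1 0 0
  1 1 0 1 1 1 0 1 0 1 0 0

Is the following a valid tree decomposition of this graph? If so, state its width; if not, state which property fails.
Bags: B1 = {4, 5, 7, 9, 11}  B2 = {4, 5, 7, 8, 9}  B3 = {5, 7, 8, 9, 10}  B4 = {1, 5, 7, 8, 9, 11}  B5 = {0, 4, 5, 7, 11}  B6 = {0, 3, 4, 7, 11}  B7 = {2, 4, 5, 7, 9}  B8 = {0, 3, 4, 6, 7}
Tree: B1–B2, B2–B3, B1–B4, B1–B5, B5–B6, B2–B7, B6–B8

A tree decomposition must satisfy three properties: every vertex lies in some bag; for every edge, both endpoints lie together in some bag; and for every vertex, the bags containing it form a connected subtree. Here bags containing vertex 8 are not connected in the tree, so the decomposition is invalid.

No — bags containing vertex 8 are not connected in the tree.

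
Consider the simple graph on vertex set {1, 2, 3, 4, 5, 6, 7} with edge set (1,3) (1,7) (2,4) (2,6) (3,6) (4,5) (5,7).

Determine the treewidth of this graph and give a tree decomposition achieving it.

The largest bag has 3 vertices, giving width 2; this decomposition certifies tw(G) ≤ 2. Since 7–1–3–6–2–4–5–7 is a cycle in G, G is not acyclic. Forests are exactly the graphs of treewidth ≤ 1, so tw(G) ≥ 2. Combining the bounds, tw(G) = 2.

Treewidth 2.
One such decomposition:
Bags: B1 = {1, 3, 7}  B2 = {3, 6, 7}  B3 = {2, 6, 7}  B4 = {2, 4, 7}  B5 = {4, 5, 7}
Tree: B1–B2, B2–B3, B3–B4, B4–B5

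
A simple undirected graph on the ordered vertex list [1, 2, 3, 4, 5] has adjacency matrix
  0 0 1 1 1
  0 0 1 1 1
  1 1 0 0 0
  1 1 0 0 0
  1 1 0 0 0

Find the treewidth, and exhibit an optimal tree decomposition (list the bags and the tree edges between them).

Treewidth 2.
Bags: B1 = {1, 2, 4}  B2 = {1, 2, 3}  B3 = {1, 2, 5}
Tree: B1–B2, B2–B3

Each bag holds 3 vertices, so the decomposition has width 2, which upper-bounds the treewidth. The edges 1–4–2–3–1 form a cycle, so G is not a tree and its treewidth is at least 2. Hence tw(G) = 2 exactly.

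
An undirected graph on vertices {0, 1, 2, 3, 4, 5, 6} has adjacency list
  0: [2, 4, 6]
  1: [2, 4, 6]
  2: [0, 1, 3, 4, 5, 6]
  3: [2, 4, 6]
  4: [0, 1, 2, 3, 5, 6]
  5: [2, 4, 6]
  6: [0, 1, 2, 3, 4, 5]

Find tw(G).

3

A width-3 tree decomposition is:
Bags: B1 = {2, 3, 4, 6}  B2 = {0, 2, 4, 6}  B3 = {1, 2, 4, 6}  B4 = {2, 4, 5, 6}
Tree: B1–B2, B2–B3, B2–B4
Each bag holds 4 vertices, so the decomposition has width 3, which upper-bounds the treewidth. For the lower bound, the 4 vertices {0, 2, 4, 6} are pairwise adjacent, and any tree decomposition puts a clique entirely inside one bag — forcing width ≥ 3. Hence tw(G) = 3 exactly.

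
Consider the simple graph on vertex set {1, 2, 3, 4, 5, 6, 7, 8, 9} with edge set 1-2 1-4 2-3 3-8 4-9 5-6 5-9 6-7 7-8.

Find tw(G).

A width-2 tree decomposition is:
Bags: B1 = {1, 2, 3}  B2 = {1, 3, 4}  B3 = {3, 4, 9}  B4 = {3, 5, 9}  B5 = {3, 5, 6}  B6 = {3, 6, 7}  B7 = {3, 7, 8}
Tree: B1–B2, B2–B3, B3–B4, B4–B5, B5–B6, B6–B7
Every bag has size at most 3, so the width is 3 − 1 = 2 and tw(G) ≤ 2. For the lower bound, G contains the cycle 3–2–1–4–9–5–6–7–8–3, so G is not a forest; only forests have treewidth ≤ 1, hence tw(G) ≥ 2. The upper and lower bounds meet at 2, so that is the treewidth.

2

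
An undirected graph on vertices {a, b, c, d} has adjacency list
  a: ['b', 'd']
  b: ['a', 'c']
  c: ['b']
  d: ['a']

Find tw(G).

A width-1 tree decomposition is:
Bags: B1 = {a, d}  B2 = {a, b}  B3 = {b, c}
Tree: B1–B2, B2–B3
Each bag holds 2 vertices, so the decomposition has width 1, which upper-bounds the treewidth. G has an edge, so its treewidth is at least 1. Hence tw(G) = 1 exactly.

1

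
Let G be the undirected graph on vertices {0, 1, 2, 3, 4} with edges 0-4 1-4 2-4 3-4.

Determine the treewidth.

1

A width-1 tree decomposition is:
Bags: B1 = {2, 4}  B2 = {1, 4}  B3 = {0, 4}  B4 = {3, 4}
Tree: B1–B2, B2–B3, B1–B4
Each bag holds 2 vertices, so the decomposition has width 1, which upper-bounds the treewidth. Since G has at least one edge (e.g. 2–4), it is not an edgeless graph, so tw(G) ≥ 1. Combining the bounds, tw(G) = 1.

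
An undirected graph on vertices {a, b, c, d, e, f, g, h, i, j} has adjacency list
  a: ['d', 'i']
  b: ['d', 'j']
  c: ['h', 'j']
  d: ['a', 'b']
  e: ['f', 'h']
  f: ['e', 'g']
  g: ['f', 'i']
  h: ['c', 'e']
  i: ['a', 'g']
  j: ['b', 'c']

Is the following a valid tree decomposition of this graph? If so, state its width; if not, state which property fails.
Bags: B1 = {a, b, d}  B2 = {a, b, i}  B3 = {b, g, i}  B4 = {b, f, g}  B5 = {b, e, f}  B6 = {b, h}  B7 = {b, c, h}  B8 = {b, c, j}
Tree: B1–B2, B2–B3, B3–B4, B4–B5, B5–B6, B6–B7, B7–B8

No — edge (e,h) lies in no bag.

A tree decomposition must satisfy three properties: every vertex lies in some bag; for every edge, both endpoints lie together in some bag; and for every vertex, the bags containing it form a connected subtree. Here edge (e,h) lies in no bag, so the decomposition is invalid.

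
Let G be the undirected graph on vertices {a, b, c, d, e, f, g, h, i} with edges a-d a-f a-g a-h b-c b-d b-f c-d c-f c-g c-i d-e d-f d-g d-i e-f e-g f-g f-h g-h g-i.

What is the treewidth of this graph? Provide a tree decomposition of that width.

Treewidth 3.
One optimal decomposition is:
Bags: B1 = {b, c, d, f}  B2 = {c, d, f, g}  B3 = {a, d, f, g}  B4 = {d, e, f, g}  B5 = {c, d, g, i}  B6 = {a, f, g, h}
Tree: B1–B2, B2–B3, B3–B4, B2–B5, B3–B6

The largest bag has 4 vertices, giving width 3; this decomposition certifies tw(G) ≤ 3. Conversely, {d, e, f, g} is a clique of size 4, and the vertices of any clique must share a bag in every tree decomposition; so some bag has ≥ 4 vertices and tw(G) ≥ 3. Therefore the treewidth is 3.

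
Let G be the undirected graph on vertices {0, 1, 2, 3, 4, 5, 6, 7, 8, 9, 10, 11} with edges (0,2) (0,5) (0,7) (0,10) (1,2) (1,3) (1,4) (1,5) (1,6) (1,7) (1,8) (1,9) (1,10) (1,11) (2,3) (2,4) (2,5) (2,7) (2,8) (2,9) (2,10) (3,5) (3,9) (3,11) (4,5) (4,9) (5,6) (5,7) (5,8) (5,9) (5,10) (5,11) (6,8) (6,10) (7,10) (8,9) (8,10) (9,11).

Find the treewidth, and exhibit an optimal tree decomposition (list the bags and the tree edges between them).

The largest bag has 5 vertices, giving width 4; this decomposition certifies tw(G) ≤ 4. For the lower bound, the 5 vertices {0, 2, 5, 7, 10} are pairwise adjacent, and any tree decomposition puts a clique entirely inside one bag — forcing width ≥ 4. Therefore the treewidth is 4.

Treewidth 4.
One such decomposition:
Bags: B1 = {1, 2, 5, 8, 9}  B2 = {1, 2, 5, 8, 10}  B3 = {1, 2, 3, 5, 9}  B4 = {1, 2, 4, 5, 9}  B5 = {1, 5, 6, 8, 10}  B6 = {1, 3, 5, 9, 11}  B7 = {1, 2, 5, 7, 10}  B8 = {0, 2, 5, 7, 10}
Tree: B1–B2, B1–B3, B1–B4, B2–B5, B3–B6, B2–B7, B7–B8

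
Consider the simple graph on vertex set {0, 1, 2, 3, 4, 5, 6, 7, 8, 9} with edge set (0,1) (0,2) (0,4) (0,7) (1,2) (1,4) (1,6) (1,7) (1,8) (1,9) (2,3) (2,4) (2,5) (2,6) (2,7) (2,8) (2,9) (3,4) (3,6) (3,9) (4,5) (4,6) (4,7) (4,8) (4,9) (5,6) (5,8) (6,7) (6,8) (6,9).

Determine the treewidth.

A width-4 tree decomposition is:
Bags: B1 = {1, 2, 4, 6, 7}  B2 = {1, 2, 4, 6, 9}  B3 = {0, 1, 2, 4, 7}  B4 = {1, 2, 4, 6, 8}  B5 = {2, 3, 4, 6, 9}  B6 = {2, 4, 5, 6, 8}
Tree: B1–B2, B1–B3, B2–B4, B2–B5, B4–B6
Each bag holds 5 vertices, so the decomposition has width 4, which upper-bounds the treewidth. Conversely, {0, 1, 2, 4, 7} is a clique of size 5, and the vertices of any clique must share a bag in every tree decomposition; so some bag has ≥ 5 vertices and tw(G) ≥ 4. Hence tw(G) = 4 exactly.

4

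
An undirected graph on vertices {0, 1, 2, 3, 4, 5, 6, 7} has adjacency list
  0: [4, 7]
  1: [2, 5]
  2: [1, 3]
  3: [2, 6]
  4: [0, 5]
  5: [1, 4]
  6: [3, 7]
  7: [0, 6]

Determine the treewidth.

A width-2 tree decomposition is:
Bags: B1 = {1, 4, 5}  B2 = {0, 1, 4}  B3 = {0, 1, 7}  B4 = {1, 6, 7}  B5 = {1, 3, 6}  B6 = {1, 2, 3}
Tree: B1–B2, B2–B3, B3–B4, B4–B5, B5–B6
Each bag holds 3 vertices, so the decomposition has width 2, which upper-bounds the treewidth. For the lower bound, G contains the cycle 1–5–4–0–7–6–3–2–1, so G is not a forest; only forests have treewidth ≤ 1, hence tw(G) ≥ 2. The upper and lower bounds meet at 2, so that is the treewidth.

2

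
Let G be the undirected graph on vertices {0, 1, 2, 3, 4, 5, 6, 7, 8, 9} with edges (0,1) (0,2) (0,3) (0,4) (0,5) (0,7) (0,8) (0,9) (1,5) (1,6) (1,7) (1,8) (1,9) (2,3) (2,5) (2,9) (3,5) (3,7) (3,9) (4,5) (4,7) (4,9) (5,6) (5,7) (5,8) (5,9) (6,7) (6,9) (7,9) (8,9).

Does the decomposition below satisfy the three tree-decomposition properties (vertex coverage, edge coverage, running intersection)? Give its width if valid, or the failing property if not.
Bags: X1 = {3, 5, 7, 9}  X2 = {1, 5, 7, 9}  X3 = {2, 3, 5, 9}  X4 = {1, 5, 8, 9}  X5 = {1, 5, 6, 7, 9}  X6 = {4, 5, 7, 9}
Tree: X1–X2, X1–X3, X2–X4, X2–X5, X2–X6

No — vertex 0 appears in no bag.

A tree decomposition must satisfy three properties: every vertex lies in some bag; for every edge, both endpoints lie together in some bag; and for every vertex, the bags containing it form a connected subtree. Here vertex 0 appears in no bag, so the decomposition is invalid.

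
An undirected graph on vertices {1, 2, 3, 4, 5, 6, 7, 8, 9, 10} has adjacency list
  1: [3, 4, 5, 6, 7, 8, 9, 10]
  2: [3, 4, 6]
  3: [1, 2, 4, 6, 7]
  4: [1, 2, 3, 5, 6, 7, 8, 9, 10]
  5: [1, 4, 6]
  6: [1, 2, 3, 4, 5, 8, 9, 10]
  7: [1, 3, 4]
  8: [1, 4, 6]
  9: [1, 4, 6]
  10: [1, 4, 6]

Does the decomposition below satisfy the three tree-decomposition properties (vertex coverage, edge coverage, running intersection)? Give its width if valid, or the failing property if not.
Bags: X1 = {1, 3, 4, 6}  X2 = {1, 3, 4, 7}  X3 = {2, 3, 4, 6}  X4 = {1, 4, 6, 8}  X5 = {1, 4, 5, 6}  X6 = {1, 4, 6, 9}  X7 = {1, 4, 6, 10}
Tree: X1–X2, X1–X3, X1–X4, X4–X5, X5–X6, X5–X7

Yes; width 3.

Vertex coverage: the bags together contain {1, 2, 3, 4, 5, 6, 7, 8, 9, 10}, the full vertex set. Edge coverage: each edge of G has both endpoints in at least one bag. Running intersection: for every vertex, the bags containing it form a connected subtree. All three properties hold, so this is a valid tree decomposition of width max|bag| − 1 = 3, and hence tw(G) ≤ 3.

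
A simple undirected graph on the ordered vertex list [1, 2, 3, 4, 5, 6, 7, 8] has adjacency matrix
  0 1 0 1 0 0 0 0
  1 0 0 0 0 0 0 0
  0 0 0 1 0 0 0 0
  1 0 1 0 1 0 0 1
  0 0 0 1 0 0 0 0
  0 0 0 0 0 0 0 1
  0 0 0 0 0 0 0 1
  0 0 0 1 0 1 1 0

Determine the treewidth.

1

A width-1 tree decomposition is:
Bags: B1 = {4, 5}  B2 = {4, 8}  B3 = {1, 4}  B4 = {1, 2}  B5 = {7, 8}  B6 = {6, 8}  B7 = {3, 4}
Tree: B1–B2, B2–B3, B3–B4, B2–B5, B2–B6, B3–B7
Each bag holds 2 vertices, so the decomposition has width 1, which upper-bounds the treewidth. Since G has at least one edge (e.g. 5–4), it is not an edgeless graph, so tw(G) ≥ 1. Hence tw(G) = 1 exactly.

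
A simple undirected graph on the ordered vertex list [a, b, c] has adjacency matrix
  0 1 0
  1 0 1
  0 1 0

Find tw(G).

A width-1 tree decomposition is:
Bags: B1 = {a, b}  B2 = {b, c}
Tree: B1–B2
Each bag holds 2 vertices, so the decomposition has width 1, which upper-bounds the treewidth. G has an edge, so its treewidth is at least 1. Combining the bounds, tw(G) = 1.

1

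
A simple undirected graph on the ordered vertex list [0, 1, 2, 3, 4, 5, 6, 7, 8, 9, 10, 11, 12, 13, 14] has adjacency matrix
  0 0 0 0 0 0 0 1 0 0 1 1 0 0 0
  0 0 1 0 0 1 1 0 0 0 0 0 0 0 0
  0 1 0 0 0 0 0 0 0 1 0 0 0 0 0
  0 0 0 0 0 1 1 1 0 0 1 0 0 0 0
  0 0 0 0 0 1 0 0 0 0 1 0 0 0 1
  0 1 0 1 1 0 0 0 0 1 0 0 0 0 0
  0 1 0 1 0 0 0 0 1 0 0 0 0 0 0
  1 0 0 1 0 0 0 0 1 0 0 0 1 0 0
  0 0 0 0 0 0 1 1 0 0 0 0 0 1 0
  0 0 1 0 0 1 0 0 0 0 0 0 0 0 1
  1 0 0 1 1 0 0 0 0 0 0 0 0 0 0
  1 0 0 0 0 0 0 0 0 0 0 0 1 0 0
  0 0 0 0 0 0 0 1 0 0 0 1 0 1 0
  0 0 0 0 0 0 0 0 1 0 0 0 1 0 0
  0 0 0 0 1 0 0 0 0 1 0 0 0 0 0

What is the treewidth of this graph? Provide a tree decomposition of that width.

Each bag holds 4 vertices, so the decomposition has width 3, which upper-bounds the treewidth. For the lower bound: the 4 vertex sets {11,12,13}, {0}, {7}, {3,6,8,10} are disjoint, each induces a connected subgraph, and every pair is joined by at least one edge of G. Contracting each set to a single vertex therefore yields K_{4} as a minor, and since treewidth is minor-monotone, tw(G) ≥ tw(K_{4}) = 3. Combining the bounds, tw(G) = 3.

Treewidth 3.
Bags: B1 = {0, 11, 12, 13}  B2 = {0, 7, 12, 13}  B3 = {0, 7, 8, 13}  B4 = {0, 7, 8, 10}  B5 = {3, 7, 8, 10}  B6 = {3, 6, 8, 10}  B7 = {3, 4, 6, 10}  B8 = {3, 4, 5, 6}  B9 = {1, 4, 5, 6}  B10 = {1, 4, 5, 14}  B11 = {1, 5, 9, 14}  B12 = {1, 2, 9, 14}
Tree: B1–B2, B2–B3, B3–B4, B4–B5, B5–B6, B6–B7, B7–B8, B8–B9, B9–B10, B10–B11, B11–B12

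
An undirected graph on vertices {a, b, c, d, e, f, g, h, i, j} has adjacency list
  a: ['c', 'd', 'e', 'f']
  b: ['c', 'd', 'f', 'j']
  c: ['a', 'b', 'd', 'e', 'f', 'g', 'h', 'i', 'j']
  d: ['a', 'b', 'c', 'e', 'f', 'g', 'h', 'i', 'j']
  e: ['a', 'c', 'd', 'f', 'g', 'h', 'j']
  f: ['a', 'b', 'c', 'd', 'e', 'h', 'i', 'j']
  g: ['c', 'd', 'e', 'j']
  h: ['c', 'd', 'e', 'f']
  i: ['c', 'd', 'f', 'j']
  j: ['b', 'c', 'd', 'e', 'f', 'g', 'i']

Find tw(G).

4

A width-4 tree decomposition is:
Bags: B1 = {c, d, e, f, j}  B2 = {c, d, e, f, h}  B3 = {b, c, d, f, j}  B4 = {c, d, f, i, j}  B5 = {c, d, e, g, j}  B6 = {a, c, d, e, f}
Tree: B1–B2, B1–B3, B3–B4, B1–B5, B2–B6
The largest bag has 5 vertices, giving width 4; this decomposition certifies tw(G) ≤ 4. On the other hand G contains the 5-clique {c, d, e, g, j}. A clique must lie in a single bag of any decomposition, so no decomposition can have width below 4. Hence tw(G) = 4 exactly.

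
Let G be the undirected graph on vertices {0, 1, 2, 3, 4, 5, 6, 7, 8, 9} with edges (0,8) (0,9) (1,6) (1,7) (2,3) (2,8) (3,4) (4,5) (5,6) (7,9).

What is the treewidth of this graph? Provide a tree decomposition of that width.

The largest bag has 3 vertices, giving width 2; this decomposition certifies tw(G) ≤ 2. The edges 7–1–6–5–4–3–2–8–0–9–7 form a cycle, so G is not a tree and its treewidth is at least 2. Combining the bounds, tw(G) = 2.

Treewidth 2.
Bags: B1 = {1, 6, 7}  B2 = {5, 6, 7}  B3 = {4, 5, 7}  B4 = {3, 4, 7}  B5 = {2, 3, 7}  B6 = {2, 7, 8}  B7 = {0, 7, 8}  B8 = {0, 7, 9}
Tree: B1–B2, B2–B3, B3–B4, B4–B5, B5–B6, B6–B7, B7–B8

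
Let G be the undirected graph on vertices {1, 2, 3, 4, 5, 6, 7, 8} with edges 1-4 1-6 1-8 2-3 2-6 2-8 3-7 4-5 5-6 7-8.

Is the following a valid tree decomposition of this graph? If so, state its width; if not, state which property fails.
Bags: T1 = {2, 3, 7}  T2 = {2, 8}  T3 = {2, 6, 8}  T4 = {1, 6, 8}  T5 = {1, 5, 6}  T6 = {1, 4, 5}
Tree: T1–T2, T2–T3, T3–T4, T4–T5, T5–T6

No — edge (7,8) lies in no bag.

A tree decomposition must satisfy three properties: every vertex lies in some bag; for every edge, both endpoints lie together in some bag; and for every vertex, the bags containing it form a connected subtree. Here edge (7,8) lies in no bag, so the decomposition is invalid.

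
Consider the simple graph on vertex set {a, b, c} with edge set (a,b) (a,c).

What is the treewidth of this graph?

A width-1 tree decomposition is:
Bags: B1 = {a, b}  B2 = {a, c}
Tree: B1–B2
Each bag holds 2 vertices, so the decomposition has width 1, which upper-bounds the treewidth. Any graph with an edge has treewidth ≥ 1, and G has the edge a–b. The upper and lower bounds meet at 1, so that is the treewidth.

1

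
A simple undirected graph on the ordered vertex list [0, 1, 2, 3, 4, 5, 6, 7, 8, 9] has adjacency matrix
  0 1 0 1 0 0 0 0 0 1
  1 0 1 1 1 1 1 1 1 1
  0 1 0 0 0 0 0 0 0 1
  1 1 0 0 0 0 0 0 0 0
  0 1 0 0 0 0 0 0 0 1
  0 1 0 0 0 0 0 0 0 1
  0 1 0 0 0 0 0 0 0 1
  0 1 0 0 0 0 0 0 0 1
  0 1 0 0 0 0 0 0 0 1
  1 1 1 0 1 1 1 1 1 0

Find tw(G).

2

A width-2 tree decomposition is:
Bags: B1 = {0, 1, 9}  B2 = {1, 4, 9}  B3 = {1, 8, 9}  B4 = {1, 5, 9}  B5 = {1, 6, 9}  B6 = {1, 2, 9}  B7 = {0, 1, 3}  B8 = {1, 7, 9}
Tree: B1–B2, B1–B3, B3–B4, B2–B5, B4–B6, B1–B7, B2–B8
Each bag holds 3 vertices, so the decomposition has width 2, which upper-bounds the treewidth. On the other hand G contains the 3-clique {0, 1, 9}. A clique must lie in a single bag of any decomposition, so no decomposition can have width below 2. Therefore the treewidth is 2.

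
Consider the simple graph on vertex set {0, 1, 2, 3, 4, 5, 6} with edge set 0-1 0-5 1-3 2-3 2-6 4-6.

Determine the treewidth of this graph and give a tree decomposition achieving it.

Treewidth 1.
Bags: B1 = {0, 5}  B2 = {0, 1}  B3 = {1, 3}  B4 = {2, 3}  B5 = {2, 6}  B6 = {4, 6}
Tree: B1–B2, B2–B3, B3–B4, B4–B5, B5–B6

The largest bag has 2 vertices, giving width 1; this decomposition certifies tw(G) ≤ 1. Since G has at least one edge (e.g. 5–0), it is not an edgeless graph, so tw(G) ≥ 1. Combining the bounds, tw(G) = 1.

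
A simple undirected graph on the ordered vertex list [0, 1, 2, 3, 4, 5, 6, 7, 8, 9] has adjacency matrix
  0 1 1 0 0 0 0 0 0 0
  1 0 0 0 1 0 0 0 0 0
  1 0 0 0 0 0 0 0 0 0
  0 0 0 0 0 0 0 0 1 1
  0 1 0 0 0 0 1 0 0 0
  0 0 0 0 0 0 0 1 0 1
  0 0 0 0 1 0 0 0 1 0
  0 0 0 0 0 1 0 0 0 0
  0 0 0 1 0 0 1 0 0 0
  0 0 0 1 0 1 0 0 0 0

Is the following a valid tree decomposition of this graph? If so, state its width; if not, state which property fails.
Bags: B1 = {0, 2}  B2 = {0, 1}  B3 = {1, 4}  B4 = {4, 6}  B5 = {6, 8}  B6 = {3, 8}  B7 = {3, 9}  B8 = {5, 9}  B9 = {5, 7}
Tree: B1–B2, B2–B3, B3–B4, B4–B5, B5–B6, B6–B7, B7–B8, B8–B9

Vertex coverage: the bags together contain {0, 1, 2, 3, 4, 5, 6, 7, 8, 9}, the full vertex set. Edge coverage: each edge of G has both endpoints in at least one bag. Running intersection: for every vertex, the bags containing it form a connected subtree. All three properties hold, so this is a valid tree decomposition of width max|bag| − 1 = 1, and hence tw(G) ≤ 1.

Yes; width 1.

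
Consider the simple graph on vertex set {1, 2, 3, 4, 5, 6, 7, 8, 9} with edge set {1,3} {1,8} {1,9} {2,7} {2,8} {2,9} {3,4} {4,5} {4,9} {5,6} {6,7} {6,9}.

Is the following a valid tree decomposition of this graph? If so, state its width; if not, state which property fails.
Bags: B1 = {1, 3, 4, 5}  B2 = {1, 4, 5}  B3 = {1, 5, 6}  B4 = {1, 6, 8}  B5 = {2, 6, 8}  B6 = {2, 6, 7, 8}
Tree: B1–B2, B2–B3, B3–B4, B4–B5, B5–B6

A tree decomposition must satisfy three properties: every vertex lies in some bag; for every edge, both endpoints lie together in some bag; and for every vertex, the bags containing it form a connected subtree. Here vertex 9 appears in no bag, so the decomposition is invalid.

No — vertex 9 appears in no bag.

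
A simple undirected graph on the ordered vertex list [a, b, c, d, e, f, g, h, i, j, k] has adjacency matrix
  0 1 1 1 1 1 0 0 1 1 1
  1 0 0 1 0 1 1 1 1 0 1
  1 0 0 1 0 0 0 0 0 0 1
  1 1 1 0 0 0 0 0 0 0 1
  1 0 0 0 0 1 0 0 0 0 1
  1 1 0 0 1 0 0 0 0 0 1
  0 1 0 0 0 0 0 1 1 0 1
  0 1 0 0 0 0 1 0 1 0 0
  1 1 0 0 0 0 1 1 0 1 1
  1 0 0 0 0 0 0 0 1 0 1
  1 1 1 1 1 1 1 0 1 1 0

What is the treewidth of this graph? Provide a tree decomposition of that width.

Treewidth 3.
Bags: B1 = {a, c, d, k}  B2 = {a, b, d, k}  B3 = {a, b, i, k}  B4 = {b, g, i, k}  B5 = {a, b, f, k}  B6 = {a, i, j, k}  B7 = {b, g, h, i}  B8 = {a, e, f, k}
Tree: B1–B2, B2–B3, B3–B4, B3–B5, B3–B6, B4–B7, B5–B8

Every bag has size at most 4, so the width is 4 − 1 = 3 and tw(G) ≤ 3. Conversely, {b, g, h, i} is a clique of size 4, and the vertices of any clique must share a bag in every tree decomposition; so some bag has ≥ 4 vertices and tw(G) ≥ 3. Combining the bounds, tw(G) = 3.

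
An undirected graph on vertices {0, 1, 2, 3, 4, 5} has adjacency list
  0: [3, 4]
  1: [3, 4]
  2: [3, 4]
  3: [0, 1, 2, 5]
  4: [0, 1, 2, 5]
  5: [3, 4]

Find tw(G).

A width-2 tree decomposition is:
Bags: B1 = {3, 4, 5}  B2 = {0, 3, 4}  B3 = {2, 3, 4}  B4 = {1, 3, 4}
Tree: B1–B2, B2–B3, B3–B4
Each bag holds 3 vertices, so the decomposition has width 2, which upper-bounds the treewidth. Since 5–3–0–4–5 is a cycle in G, G is not acyclic. Forests are exactly the graphs of treewidth ≤ 1, so tw(G) ≥ 2. Therefore the treewidth is 2.

2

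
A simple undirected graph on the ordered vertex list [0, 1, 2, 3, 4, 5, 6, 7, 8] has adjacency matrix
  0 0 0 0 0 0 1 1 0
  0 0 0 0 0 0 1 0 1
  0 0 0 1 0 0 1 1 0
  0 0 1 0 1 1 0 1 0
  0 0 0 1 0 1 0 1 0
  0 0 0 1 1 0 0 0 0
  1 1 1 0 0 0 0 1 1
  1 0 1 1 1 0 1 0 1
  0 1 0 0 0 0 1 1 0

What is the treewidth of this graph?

2

A width-2 tree decomposition is:
Bags: B1 = {6, 7, 8}  B2 = {0, 6, 7}  B3 = {2, 6, 7}  B4 = {2, 3, 7}  B5 = {1, 6, 8}  B6 = {3, 4, 7}  B7 = {3, 4, 5}
Tree: B1–B2, B1–B3, B3–B4, B1–B5, B4–B6, B6–B7
Every bag has size at most 3, so the width is 3 − 1 = 2 and tw(G) ≤ 2. On the other hand G contains the 3-clique {1, 6, 8}. A clique must lie in a single bag of any decomposition, so no decomposition can have width below 2. Hence tw(G) = 2 exactly.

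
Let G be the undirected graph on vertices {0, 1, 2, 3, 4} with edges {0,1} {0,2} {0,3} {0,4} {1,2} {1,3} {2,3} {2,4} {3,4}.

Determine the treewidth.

A width-3 tree decomposition is:
Bags: B1 = {0, 2, 3, 4}  B2 = {0, 1, 2, 3}
Tree: B1–B2
Every bag has size at most 4, so the width is 4 − 1 = 3 and tw(G) ≤ 3. Conversely, {0, 1, 2, 3} is a clique of size 4, and the vertices of any clique must share a bag in every tree decomposition; so some bag has ≥ 4 vertices and tw(G) ≥ 3. The upper and lower bounds meet at 3, so that is the treewidth.

3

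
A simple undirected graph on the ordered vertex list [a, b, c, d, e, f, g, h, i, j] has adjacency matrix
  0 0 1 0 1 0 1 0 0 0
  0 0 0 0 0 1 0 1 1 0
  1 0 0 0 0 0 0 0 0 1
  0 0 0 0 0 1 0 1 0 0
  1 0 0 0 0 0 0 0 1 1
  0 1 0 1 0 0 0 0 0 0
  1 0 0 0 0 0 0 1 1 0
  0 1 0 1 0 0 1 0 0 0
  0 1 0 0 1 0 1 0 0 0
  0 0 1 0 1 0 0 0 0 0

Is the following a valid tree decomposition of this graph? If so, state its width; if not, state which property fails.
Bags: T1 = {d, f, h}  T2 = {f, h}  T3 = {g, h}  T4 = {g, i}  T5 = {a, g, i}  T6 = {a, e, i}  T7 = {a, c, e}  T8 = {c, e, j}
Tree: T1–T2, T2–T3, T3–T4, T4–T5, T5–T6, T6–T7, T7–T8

A tree decomposition must satisfy three properties: every vertex lies in some bag; for every edge, both endpoints lie together in some bag; and for every vertex, the bags containing it form a connected subtree. Here vertex b appears in no bag, so the decomposition is invalid.

No — vertex b appears in no bag.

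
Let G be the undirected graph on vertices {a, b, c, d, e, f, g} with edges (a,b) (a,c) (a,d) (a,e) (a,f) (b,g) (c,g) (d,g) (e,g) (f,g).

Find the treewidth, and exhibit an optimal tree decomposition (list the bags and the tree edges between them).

Each bag holds 3 vertices, so the decomposition has width 2, which upper-bounds the treewidth. The edges g–c–a–e–g form a cycle, so G is not a tree and its treewidth is at least 2. Hence tw(G) = 2 exactly.

Treewidth 2.
One such decomposition:
Bags: B1 = {a, c, g}  B2 = {a, e, g}  B3 = {a, f, g}  B4 = {a, d, g}  B5 = {a, b, g}
Tree: B1–B2, B2–B3, B3–B4, B4–B5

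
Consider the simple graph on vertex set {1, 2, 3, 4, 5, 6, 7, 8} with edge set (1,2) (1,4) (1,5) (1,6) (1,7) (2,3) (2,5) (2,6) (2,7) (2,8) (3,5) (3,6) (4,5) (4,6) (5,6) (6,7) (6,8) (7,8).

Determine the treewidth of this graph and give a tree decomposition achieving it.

Treewidth 3.
Bags: B1 = {1, 2, 6, 7}  B2 = {2, 6, 7, 8}  B3 = {1, 2, 5, 6}  B4 = {2, 3, 5, 6}  B5 = {1, 4, 5, 6}
Tree: B1–B2, B1–B3, B3–B4, B3–B5

The largest bag has 4 vertices, giving width 3; this decomposition certifies tw(G) ≤ 3. For the lower bound, the 4 vertices {2, 6, 7, 8} are pairwise adjacent, and any tree decomposition puts a clique entirely inside one bag — forcing width ≥ 3. Combining the bounds, tw(G) = 3.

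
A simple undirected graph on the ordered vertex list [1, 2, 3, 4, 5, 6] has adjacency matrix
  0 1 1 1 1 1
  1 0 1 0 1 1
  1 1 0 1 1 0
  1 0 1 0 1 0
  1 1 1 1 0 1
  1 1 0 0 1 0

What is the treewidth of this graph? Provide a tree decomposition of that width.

Treewidth 3.
One such decomposition:
Bags: B1 = {1, 2, 3, 5}  B2 = {1, 2, 5, 6}  B3 = {1, 3, 4, 5}
Tree: B1–B2, B1–B3

Every bag has size at most 4, so the width is 4 − 1 = 3 and tw(G) ≤ 3. For the lower bound, the 4 vertices {1, 2, 3, 5} are pairwise adjacent, and any tree decomposition puts a clique entirely inside one bag — forcing width ≥ 3. Combining the bounds, tw(G) = 3.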